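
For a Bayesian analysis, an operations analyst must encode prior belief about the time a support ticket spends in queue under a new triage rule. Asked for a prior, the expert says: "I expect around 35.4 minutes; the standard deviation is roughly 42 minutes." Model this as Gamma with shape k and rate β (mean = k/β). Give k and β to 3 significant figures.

For Gamma(k, rate β): mean = k/β, variance = k/β², so CV = 1/√k.
CV = SD/mean = 42/35.4 = 1.186, hence k = 1/CV² = 0.71.
Then β = k/mean = 0.71/35.4 = 0.0201.

k ≈ 0.71, β ≈ 0.0201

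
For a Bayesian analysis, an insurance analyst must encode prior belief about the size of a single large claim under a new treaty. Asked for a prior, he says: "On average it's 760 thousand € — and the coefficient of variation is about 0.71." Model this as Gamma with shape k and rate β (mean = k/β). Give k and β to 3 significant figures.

For Gamma(k, rate β): mean = k/β, variance = k/β², so CV = 1/√k.
CV = 0.71, hence k = 1/CV² = 1.98.
Then β = k/mean = 1.98/760 = 0.00261.

k ≈ 1.98, β ≈ 0.00261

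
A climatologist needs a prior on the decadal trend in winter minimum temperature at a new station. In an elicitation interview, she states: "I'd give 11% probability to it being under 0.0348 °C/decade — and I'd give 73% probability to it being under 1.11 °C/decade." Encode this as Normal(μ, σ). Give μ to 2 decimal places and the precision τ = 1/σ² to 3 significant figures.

The p-quantile of Normal(μ,σ) is μ + z_p·σ, with z_{0.11} = -1.227 and z_{0.73} = 0.6128.
Eliminate σ: μ = (z₂·x₁ − z₁·x₂)/(z₂ − z₁) = (0.6128·0.0348 − (-1.227)·1.11)/1.839 = 0.75.
Then σ = (x₂ − x₁)/(z₂ − z₁) = (1.11 − 0.0348)/1.839 = 0.58.
Precision τ = 1/σ² = 1/0.5846² = 2.93.

μ = 0.75, τ = 2.93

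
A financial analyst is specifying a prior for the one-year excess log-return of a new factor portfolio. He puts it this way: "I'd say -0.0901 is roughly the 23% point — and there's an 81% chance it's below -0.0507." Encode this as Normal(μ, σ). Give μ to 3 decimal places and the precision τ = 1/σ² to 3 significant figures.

μ = -0.072, τ = 1680

The p-quantile of Normal(μ,σ) is μ + z_p·σ, with z_{0.23} = -0.7388 and z_{0.81} = 0.8779.
Eliminate σ: μ = (z₂·x₁ − z₁·x₂)/(z₂ − z₁) = (0.8779·-0.0901 − (-0.7388)·-0.0507)/1.617 = -0.072.
Then σ = (x₂ − x₁)/(z₂ − z₁) = (-0.0507 − -0.0901)/1.617 = 0.024.
Precision τ = 1/σ² = 1/0.02437² = 1680.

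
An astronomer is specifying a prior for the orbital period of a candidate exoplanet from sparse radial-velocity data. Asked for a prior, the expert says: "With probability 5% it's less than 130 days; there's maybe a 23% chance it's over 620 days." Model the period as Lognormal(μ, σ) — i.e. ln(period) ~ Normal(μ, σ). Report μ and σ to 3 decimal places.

If T ~ Lognormal(μ,σ) then ln T ~ Normal(μ,σ), so the p-quantile of ln T is μ + z_p·σ.
ln(130) = 4.868 and ln(620) = 6.43; z_{0.05} = -1.645, z_{0.77} = 0.7388.
σ = (6.43 − 4.868)/(0.7388 − (-1.645)) = 0.655.
μ = 4.868 − (-1.645)·0.655 = 5.946.

μ ≈ 5.946, σ ≈ 0.655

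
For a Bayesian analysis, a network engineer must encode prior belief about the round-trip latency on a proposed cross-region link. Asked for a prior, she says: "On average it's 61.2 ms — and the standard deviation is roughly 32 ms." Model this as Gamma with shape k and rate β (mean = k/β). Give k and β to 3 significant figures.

For Gamma(k, rate β): mean = k/β, variance = k/β², so CV = 1/√k.
CV = SD/mean = 32/61.2 = 0.5229, hence k = 1/CV² = 3.66.
Then β = k/mean = 3.66/61.2 = 0.0598.

k ≈ 3.66, β ≈ 0.0598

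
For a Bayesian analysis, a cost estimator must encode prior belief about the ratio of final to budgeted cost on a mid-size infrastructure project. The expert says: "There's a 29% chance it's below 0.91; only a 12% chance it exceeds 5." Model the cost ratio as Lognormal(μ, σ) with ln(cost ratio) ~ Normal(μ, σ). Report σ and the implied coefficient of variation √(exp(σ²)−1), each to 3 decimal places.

If T ~ Lognormal(μ,σ) then ln T ~ Normal(μ,σ), so the p-quantile of ln T is μ + z_p·σ.
ln(0.91) = -0.09431 and ln(5) = 1.609; z_{0.29} = -0.5534, z_{0.88} = 1.175.
σ = (1.609 − -0.09431)/(1.175 − (-0.5534)) = 0.986.
μ = -0.09431 − (-0.5534)·0.986 = 0.451.
CV = √(exp(σ²)−1) = √(exp(0.9717)−1) = 1.282.

σ ≈ 0.986, CV ≈ 1.282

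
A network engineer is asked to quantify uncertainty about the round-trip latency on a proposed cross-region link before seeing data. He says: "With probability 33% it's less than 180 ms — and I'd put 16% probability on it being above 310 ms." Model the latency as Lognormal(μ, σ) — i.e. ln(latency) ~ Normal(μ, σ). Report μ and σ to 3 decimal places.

μ ≈ 5.360, σ ≈ 0.379

If T ~ Lognormal(μ,σ) then ln T ~ Normal(μ,σ), so the p-quantile of ln T is μ + z_p·σ.
ln(180) = 5.193 and ln(310) = 5.737; z_{0.33} = -0.4399, z_{0.84} = 0.9945.
σ = (5.737 − 5.193)/(0.9945 − (-0.4399)) = 0.379.
μ = 5.193 − (-0.4399)·0.379 = 5.360.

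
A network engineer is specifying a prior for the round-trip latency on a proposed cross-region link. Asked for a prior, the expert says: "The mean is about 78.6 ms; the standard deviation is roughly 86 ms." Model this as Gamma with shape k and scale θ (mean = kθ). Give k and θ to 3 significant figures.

For Gamma(k, scale θ): mean = kθ, variance = kθ², so CV = 1/√k.
CV = SD/mean = 86/78.6 = 1.094, hence k = 1/CV² = 0.835.
Then θ = mean/k = 78.6/0.835 = 94.1.

k ≈ 0.835, θ ≈ 94.1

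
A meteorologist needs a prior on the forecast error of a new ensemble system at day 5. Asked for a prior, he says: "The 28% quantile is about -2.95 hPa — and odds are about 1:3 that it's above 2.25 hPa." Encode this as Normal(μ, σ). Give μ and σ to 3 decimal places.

μ = -0.540, σ = 4.136

The p-quantile of Normal(μ,σ) is μ + z_p·σ, with z_{0.28} = -0.5828 and z_{0.75} = 0.6745.
Eliminate σ: μ = (z₂·x₁ − z₁·x₂)/(z₂ − z₁) = (0.6745·-2.95 − (-0.5828)·2.25)/1.257 = -0.540.
Then σ = (x₂ − x₁)/(z₂ − z₁) = (2.25 − -2.95)/1.257 = 4.136.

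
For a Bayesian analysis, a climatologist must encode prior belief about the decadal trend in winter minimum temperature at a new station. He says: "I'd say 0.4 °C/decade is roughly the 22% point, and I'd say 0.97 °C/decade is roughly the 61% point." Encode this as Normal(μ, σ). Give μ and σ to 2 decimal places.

For Normal(μ,σ), the p-quantile is μ + z_p·σ. Here z_{0.22} = -0.7722, z_{0.61} = 0.2793.
So 0.4 = μ − 0.7722σ and 0.97 = μ + 0.2793σ.
Subtracting: σ = (0.97 − 0.4)/(0.2793 − (-0.7722)) = 0.54.
Then μ = 0.4 − (-0.7722)·0.54 = 0.82.

μ = 0.82, σ = 0.54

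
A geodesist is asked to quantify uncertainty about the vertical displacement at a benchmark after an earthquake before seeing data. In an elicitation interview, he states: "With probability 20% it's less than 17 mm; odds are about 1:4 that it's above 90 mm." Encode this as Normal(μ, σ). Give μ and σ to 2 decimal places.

μ = 53.50, σ = 43.37

The p-quantile of Normal(μ,σ) is μ + z_p·σ, with z_{0.2} = -0.8416 and z_{0.8} = 0.8416.
Eliminate σ: μ = (z₂·x₁ − z₁·x₂)/(z₂ − z₁) = (0.8416·17 − (-0.8416)·90)/1.683 = 53.50.
Then σ = (x₂ − x₁)/(z₂ − z₁) = (90 − 17)/1.683 = 43.37.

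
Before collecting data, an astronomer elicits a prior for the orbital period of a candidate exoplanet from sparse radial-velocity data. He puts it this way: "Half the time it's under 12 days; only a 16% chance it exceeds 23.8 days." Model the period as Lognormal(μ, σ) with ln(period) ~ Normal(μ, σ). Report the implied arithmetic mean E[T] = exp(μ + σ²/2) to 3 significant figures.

E[T] ≈ 15.2 days

If T ~ Lognormal(μ,σ) then ln T ~ Normal(μ,σ), so the p-quantile of ln T is μ + z_p·σ.
ln(12) = 2.485 and ln(23.8) = 3.17; z_{0.5} = 0, z_{0.84} = 0.9945.
σ = (3.17 − 2.485)/(0.9945 − (0)) = 0.689.
μ = 2.485 − (0)·0.689 = 2.485.
E[T] = exp(μ + σ²/2) = exp(2.485 + 0.2371) = 15.2 days.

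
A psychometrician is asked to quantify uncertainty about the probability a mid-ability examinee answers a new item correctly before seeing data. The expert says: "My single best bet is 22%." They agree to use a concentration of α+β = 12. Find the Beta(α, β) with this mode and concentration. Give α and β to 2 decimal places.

α = 3.20, β = 8.80

For α,β > 1 the Beta mode is (α−1)/(α+β−2). With α+β = 12, the mode is (α−1)/10.
Set (α−1)/10 = 0.22 → α = 1 + 0.22·10 = 3.20.
β = 12 − α = 8.80.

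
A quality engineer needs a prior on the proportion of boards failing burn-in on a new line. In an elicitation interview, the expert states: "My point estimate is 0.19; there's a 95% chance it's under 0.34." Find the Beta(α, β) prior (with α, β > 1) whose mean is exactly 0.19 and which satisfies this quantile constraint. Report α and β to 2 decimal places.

α ≈ 4.15, β ≈ 17.68

With mean 0.19 fixed, write α = 0.19s, β = 0.81s where s = α+β.
Need P(θ < 0.34) = 0.95 under Beta(0.19s, 0.81s). Normal approximation: (q−m)/√(m(1−m)/s) ≈ z_{0.95} = 1.64, so s ≈ 0.19·0.81·(1.64)²/(0.34−0.19)² = 18.5.
At s = 18.5: P(θ<0.34) ≈ 0.937. Adjusting to match 0.95 gives s ≈ 21.83.
So α = 0.19·21.83 ≈ 4.15, β = 0.81·21.83 ≈ 17.68.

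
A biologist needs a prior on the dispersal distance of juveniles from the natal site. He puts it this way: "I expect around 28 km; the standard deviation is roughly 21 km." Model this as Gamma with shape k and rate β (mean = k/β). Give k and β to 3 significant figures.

k ≈ 1.78, β ≈ 0.0635

For Gamma(k, rate β): mean = k/β, variance = k/β², so CV = 1/√k.
CV = SD/mean = 21/28 = 0.75, hence k = 1/CV² = 1.78.
Then β = k/mean = 1.78/28 = 0.0635.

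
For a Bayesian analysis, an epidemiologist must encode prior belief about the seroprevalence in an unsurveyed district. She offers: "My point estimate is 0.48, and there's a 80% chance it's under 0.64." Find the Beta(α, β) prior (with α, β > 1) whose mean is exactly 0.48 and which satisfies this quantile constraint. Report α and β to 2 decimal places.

α ≈ 3.35, β ≈ 3.63

With mean 0.48 fixed, write α = 0.48s, β = 0.52s where s = α+β.
Need P(θ < 0.64) = 0.8 under Beta(0.48s, 0.52s). Normal approximation: (q−m)/√(m(1−m)/s) ≈ z_{0.8} = 0.842, so s ≈ 0.48·0.52·(0.842)²/(0.64−0.48)² = 6.9.
At s = 6.9: P(θ<0.64) ≈ 0.799. Adjusting to match 0.8 gives s ≈ 6.98.
So α = 0.48·6.98 ≈ 3.35, β = 0.52·6.98 ≈ 3.63.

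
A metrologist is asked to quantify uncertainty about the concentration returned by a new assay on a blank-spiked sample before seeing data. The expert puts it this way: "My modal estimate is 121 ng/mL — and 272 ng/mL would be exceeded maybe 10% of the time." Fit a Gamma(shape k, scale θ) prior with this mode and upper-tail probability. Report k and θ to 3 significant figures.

k ≈ 3.93, θ ≈ 41.3

Gamma(k,θ) with k>1 has mode (k−1)θ, so θ = 121/(k−1).
Need P(X < 272) = 0.9 with θ tied to k this way. Start at k = 2, θ = 121: P(X<272) ≈ 0.657.
Too low — raise k to concentrate. Iterating converges to k ≈ 3.93.
Then θ = 121/(3.93−1) ≈ 41.3.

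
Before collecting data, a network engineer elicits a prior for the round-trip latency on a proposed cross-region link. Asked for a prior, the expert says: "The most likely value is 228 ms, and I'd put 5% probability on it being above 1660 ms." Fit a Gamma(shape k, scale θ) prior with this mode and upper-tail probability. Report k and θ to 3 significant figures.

Gamma(k,θ) with k>1 has mode (k−1)θ, so θ = 228/(k−1).
Need P(X < 1660) = 0.95 with θ tied to k this way. Start at k = 2, θ = 228: P(X<1660) ≈ 0.994.
Too high — lower k to spread out. Iterating converges to k ≈ 1.55.
Then θ = 228/(1.55−1) ≈ 416.

k ≈ 1.55, θ ≈ 416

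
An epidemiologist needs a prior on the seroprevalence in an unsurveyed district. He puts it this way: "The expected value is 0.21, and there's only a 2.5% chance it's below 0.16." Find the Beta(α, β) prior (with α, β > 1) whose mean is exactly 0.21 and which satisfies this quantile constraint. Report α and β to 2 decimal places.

With mean 0.21 fixed, write α = 0.21s, β = 0.79s where s = α+β.
Need P(θ < 0.16) = 0.025 under Beta(0.21s, 0.79s). Normal approximation: (q−m)/√(m(1−m)/s) ≈ z_{0.025} = -1.96, so s ≈ 0.21·0.79·(-1.96)²/(0.16−0.21)² = 254.9.
At s = 254.9: P(θ<0.16) ≈ 0.019. Adjusting to match 0.025 gives s ≈ 230.47.
So α = 0.21·230.47 ≈ 48.40, β = 0.79·230.47 ≈ 182.07.

α ≈ 48.40, β ≈ 182.07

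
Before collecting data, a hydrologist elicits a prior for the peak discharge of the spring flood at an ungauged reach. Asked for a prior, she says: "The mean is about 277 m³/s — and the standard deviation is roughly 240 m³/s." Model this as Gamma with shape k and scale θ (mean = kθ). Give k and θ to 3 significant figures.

k ≈ 1.33, θ ≈ 208

For Gamma(k, scale θ): mean = kθ, variance = kθ², so CV = 1/√k.
CV = SD/mean = 240/277 = 0.8664, hence k = 1/CV² = 1.33.
Then θ = mean/k = 277/1.33 = 208.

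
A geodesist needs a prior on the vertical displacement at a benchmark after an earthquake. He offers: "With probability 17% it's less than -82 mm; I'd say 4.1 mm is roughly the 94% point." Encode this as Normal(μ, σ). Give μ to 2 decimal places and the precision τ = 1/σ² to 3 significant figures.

The p-quantile of Normal(μ,σ) is μ + z_p·σ, with z_{0.17} = -0.9542 and z_{0.94} = 1.555.
Eliminate σ: μ = (z₂·x₁ − z₁·x₂)/(z₂ − z₁) = (1.555·-82 − (-0.9542)·4.1)/2.509 = -49.26.
Then σ = (x₂ − x₁)/(z₂ − z₁) = (4.1 − -82)/2.509 = 34.32.
Precision τ = 1/σ² = 1/34.32² = 0.000849.

μ = -49.26, τ = 0.000849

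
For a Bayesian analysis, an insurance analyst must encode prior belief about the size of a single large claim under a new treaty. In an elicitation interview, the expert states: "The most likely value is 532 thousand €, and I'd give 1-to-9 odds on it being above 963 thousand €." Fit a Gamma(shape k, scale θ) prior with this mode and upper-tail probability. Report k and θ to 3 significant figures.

k ≈ 6.41, θ ≈ 98.3

Gamma(k,θ) with k>1 has mode (k−1)θ, so θ = 532/(k−1).
Need P(X < 963) = 0.9 with θ tied to k this way. Start at k = 2, θ = 532: P(X<963) ≈ 0.540.
Too low — raise k to concentrate. Iterating converges to k ≈ 6.41.
Then θ = 532/(6.41−1) ≈ 98.3.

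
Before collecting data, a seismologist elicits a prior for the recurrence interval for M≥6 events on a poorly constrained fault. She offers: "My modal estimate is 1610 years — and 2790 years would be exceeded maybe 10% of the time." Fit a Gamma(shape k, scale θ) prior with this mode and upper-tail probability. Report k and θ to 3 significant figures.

k ≈ 7.28, θ ≈ 257

Gamma(k,θ) with k>1 has mode (k−1)θ, so θ = 1610/(k−1).
Need P(X < 2790) = 0.9 with θ tied to k this way. Start at k = 2, θ = 1610: P(X<2790) ≈ 0.517.
Too low — raise k to concentrate. Iterating converges to k ≈ 7.28.
Then θ = 1610/(7.28−1) ≈ 257.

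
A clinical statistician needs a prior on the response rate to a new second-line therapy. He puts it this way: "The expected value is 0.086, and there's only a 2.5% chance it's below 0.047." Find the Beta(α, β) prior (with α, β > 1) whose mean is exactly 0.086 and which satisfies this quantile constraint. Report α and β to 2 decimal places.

With mean 0.086 fixed, write α = 0.086s, β = 0.914s where s = α+β.
Need P(θ < 0.047) = 0.025 under Beta(0.086s, 0.914s). Normal approximation: (q−m)/√(m(1−m)/s) ≈ z_{0.025} = -1.96, so s ≈ 0.086·0.914·(-1.96)²/(0.047−0.086)² = 198.5.
At s = 198.5: P(θ<0.047) ≈ 0.012. Adjusting to match 0.025 gives s ≈ 152.05.
So α = 0.086·152.05 ≈ 13.08, β = 0.914·152.05 ≈ 138.97.

α ≈ 13.08, β ≈ 138.97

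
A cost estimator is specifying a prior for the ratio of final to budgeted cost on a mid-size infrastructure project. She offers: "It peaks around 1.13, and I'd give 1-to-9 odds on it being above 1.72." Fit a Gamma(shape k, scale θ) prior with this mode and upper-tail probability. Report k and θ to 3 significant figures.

Gamma(k,θ) with k>1 has mode (k−1)θ, so θ = 1.13/(k−1).
Need P(X < 1.72) = 0.9 with θ tied to k this way. Start at k = 2, θ = 1.13: P(X<1.72) ≈ 0.450.
Too low — raise k to concentrate. Iterating converges to k ≈ 11.6.
Then θ = 1.13/(11.6−1) ≈ 0.107.

k ≈ 11.6, θ ≈ 0.107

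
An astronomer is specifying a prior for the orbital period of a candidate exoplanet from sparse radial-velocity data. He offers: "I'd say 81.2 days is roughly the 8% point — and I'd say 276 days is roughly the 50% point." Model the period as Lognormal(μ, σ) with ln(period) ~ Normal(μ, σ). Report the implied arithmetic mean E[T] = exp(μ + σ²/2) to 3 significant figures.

If T ~ Lognormal(μ,σ) then ln T ~ Normal(μ,σ), so the p-quantile of ln T is μ + z_p·σ.
ln(81.2) = 4.397 and ln(276) = 5.62; z_{0.08} = -1.405, z_{0.5} = 0.
σ = (5.62 − 4.397)/(0 − (-1.405)) = 0.871.
μ = 4.397 − (-1.405)·0.871 = 5.620.
E[T] = exp(μ + σ²/2) = exp(5.620 + 0.3791) = 403 days.

E[T] ≈ 403 days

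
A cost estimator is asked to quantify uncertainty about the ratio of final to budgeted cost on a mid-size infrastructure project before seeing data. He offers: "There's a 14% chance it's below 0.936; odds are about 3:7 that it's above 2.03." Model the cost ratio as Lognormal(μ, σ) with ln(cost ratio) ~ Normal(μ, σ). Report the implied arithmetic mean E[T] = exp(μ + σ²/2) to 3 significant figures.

E[T] ≈ 1.77

If T ~ Lognormal(μ,σ) then ln T ~ Normal(μ,σ), so the p-quantile of ln T is μ + z_p·σ.
ln(0.936) = -0.06614 and ln(2.03) = 0.708; z_{0.14} = -1.08, z_{0.7} = 0.5244.
σ = (0.708 − -0.06614)/(0.5244 − (-1.08)) = 0.482.
μ = -0.06614 − (-1.08)·0.482 = 0.455.
E[T] = exp(μ + σ²/2) = exp(0.455 + 0.1164) = 1.77.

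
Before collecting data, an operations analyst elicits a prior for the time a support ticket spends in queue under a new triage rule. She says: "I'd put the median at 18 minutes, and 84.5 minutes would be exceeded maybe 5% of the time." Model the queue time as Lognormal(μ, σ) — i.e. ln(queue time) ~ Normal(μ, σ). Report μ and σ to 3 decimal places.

If T ~ Lognormal(μ,σ) then ln T ~ Normal(μ,σ), so the p-quantile of ln T is μ + z_p·σ.
ln(18) = 2.89 and ln(84.5) = 4.437; z_{0.5} = 0, z_{0.95} = 1.645.
σ = (4.437 − 2.89)/(1.645 − (0)) = 0.940.
μ = 2.89 − (0)·0.940 = 2.890.

μ ≈ 2.890, σ ≈ 0.940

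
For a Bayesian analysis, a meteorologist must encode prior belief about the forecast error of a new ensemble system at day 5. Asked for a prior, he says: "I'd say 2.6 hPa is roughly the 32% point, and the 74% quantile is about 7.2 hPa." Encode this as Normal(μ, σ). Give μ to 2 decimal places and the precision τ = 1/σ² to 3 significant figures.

For Normal(μ,σ), the p-quantile is μ + z_p·σ. Here z_{0.32} = -0.4677, z_{0.74} = 0.6433.
So 2.6 = μ − 0.4677σ and 7.2 = μ + 0.6433σ.
Subtracting: σ = (7.2 − 2.6)/(0.6433 − (-0.4677)) = 4.14.
Then μ = 2.6 − (-0.4677)·4.14 = 4.54.
Precision τ = 1/σ² = 1/4.14² = 0.0583.

μ = 4.54, τ = 0.0583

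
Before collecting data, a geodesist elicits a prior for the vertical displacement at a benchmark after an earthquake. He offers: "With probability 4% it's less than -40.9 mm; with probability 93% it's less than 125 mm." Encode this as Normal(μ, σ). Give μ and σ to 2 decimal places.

For Normal(μ,σ), the p-quantile is μ + z_p·σ. Here z_{0.04} = -1.751, z_{0.93} = 1.476.
So -40.9 = μ − 1.751σ and 125 = μ + 1.476σ.
Subtracting: σ = (125 − -40.9)/(1.476 − (-1.751)) = 51.42.
Then μ = -40.9 − (-1.751)·51.42 = 49.12.

μ = 49.12, σ = 51.42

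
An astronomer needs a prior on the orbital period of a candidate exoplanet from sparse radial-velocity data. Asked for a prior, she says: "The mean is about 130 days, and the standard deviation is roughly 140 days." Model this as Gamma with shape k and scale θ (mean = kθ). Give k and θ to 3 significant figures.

k ≈ 0.862, θ ≈ 151

For Gamma(k, scale θ): mean = kθ, variance = kθ², so CV = 1/√k.
CV = SD/mean = 140/130 = 1.077, hence k = 1/CV² = 0.862.
Then θ = mean/k = 130/0.862 = 151.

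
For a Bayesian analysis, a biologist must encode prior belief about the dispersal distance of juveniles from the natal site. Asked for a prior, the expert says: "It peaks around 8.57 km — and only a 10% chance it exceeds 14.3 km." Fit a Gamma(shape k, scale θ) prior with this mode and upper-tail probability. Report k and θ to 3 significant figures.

k ≈ 8.21, θ ≈ 1.19

Gamma(k,θ) with k>1 has mode (k−1)θ, so θ = 8.57/(k−1).
Need P(X < 14.3) = 0.9 with θ tied to k this way. Start at k = 2, θ = 8.57: P(X<14.3) ≈ 0.497.
Too low — raise k to concentrate. Iterating converges to k ≈ 8.21.
Then θ = 8.57/(8.21−1) ≈ 1.19.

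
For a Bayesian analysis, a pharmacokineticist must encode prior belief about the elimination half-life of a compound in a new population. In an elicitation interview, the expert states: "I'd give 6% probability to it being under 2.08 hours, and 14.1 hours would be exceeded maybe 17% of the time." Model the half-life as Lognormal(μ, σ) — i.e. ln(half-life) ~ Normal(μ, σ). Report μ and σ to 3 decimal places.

μ ≈ 1.918, σ ≈ 0.763

If T ~ Lognormal(μ,σ) then ln T ~ Normal(μ,σ), so the p-quantile of ln T is μ + z_p·σ.
ln(2.08) = 0.7324 and ln(14.1) = 2.646; z_{0.06} = -1.555, z_{0.83} = 0.9542.
σ = (2.646 − 0.7324)/(0.9542 − (-1.555)) = 0.763.
μ = 0.7324 − (-1.555)·0.763 = 1.918.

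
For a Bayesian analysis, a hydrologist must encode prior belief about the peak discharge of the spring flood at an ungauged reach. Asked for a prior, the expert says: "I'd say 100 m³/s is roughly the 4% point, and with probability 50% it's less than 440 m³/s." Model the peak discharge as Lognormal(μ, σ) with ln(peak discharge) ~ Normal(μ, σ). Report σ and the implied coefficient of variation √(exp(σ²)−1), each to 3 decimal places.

σ ≈ 0.846, CV ≈ 1.023

If T ~ Lognormal(μ,σ) then ln T ~ Normal(μ,σ), so the p-quantile of ln T is μ + z_p·σ.
ln(100) = 4.605 and ln(440) = 6.087; z_{0.04} = -1.751, z_{0.5} = 0.
σ = (6.087 − 4.605)/(0 − (-1.751)) = 0.846.
μ = 4.605 − (-1.751)·0.846 = 6.087.
CV = √(exp(σ²)−1) = √(exp(0.7162)−1) = 1.023.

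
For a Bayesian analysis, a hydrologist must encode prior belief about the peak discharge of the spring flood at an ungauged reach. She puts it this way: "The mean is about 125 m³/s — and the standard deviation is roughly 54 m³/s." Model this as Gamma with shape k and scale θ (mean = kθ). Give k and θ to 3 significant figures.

For Gamma(k, scale θ): mean = kθ, variance = kθ², so CV = 1/√k.
CV = SD/mean = 54/125 = 0.432, hence k = 1/CV² = 5.36.
Then θ = mean/k = 125/5.36 = 23.3.

k ≈ 5.36, θ ≈ 23.3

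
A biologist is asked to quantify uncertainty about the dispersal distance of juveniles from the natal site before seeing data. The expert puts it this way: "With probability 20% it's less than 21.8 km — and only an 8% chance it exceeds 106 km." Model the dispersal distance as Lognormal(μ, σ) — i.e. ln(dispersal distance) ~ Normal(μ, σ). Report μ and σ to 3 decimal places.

If T ~ Lognormal(μ,σ) then ln T ~ Normal(μ,σ), so the p-quantile of ln T is μ + z_p·σ.
ln(21.8) = 3.082 and ln(106) = 4.663; z_{0.2} = -0.8416, z_{0.92} = 1.405.
σ = (4.663 − 3.082)/(1.405 − (-0.8416)) = 0.704.
μ = 3.082 − (-0.8416)·0.704 = 3.674.

μ ≈ 3.674, σ ≈ 0.704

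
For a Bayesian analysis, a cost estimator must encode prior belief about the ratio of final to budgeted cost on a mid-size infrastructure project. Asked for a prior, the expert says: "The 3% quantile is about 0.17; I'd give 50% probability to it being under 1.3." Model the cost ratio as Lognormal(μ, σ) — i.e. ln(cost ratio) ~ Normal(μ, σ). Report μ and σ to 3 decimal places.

μ ≈ 0.262, σ ≈ 1.082

If T ~ Lognormal(μ,σ) then ln T ~ Normal(μ,σ), so the p-quantile of ln T is μ + z_p·σ.
ln(0.17) = -1.772 and ln(1.3) = 0.2624; z_{0.03} = -1.881, z_{0.5} = 0.
σ = (0.2624 − -1.772)/(0 − (-1.881)) = 1.082.
μ = -1.772 − (-1.881)·1.082 = 0.262.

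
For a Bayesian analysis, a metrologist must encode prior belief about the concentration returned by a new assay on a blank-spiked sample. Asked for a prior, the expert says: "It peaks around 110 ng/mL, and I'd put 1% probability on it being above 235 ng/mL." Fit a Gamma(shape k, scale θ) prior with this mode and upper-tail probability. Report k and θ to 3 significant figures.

k ≈ 9.42, θ ≈ 13.1

Gamma(k,θ) with k>1 has mode (k−1)θ, so θ = 110/(k−1).
Need P(X < 235) = 0.99 with θ tied to k this way. Start at k = 2, θ = 110: P(X<235) ≈ 0.630.
Too low — raise k to concentrate. Iterating converges to k ≈ 9.42.
Then θ = 110/(9.42−1) ≈ 13.1.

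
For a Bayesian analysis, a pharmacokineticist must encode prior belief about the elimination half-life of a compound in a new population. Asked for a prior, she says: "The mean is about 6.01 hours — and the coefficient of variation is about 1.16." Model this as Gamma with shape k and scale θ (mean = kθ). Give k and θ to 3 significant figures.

k ≈ 0.743, θ ≈ 8.09

For Gamma(k, scale θ): mean = kθ, variance = kθ², so CV = 1/√k.
CV = 1.16, hence k = 1/CV² = 0.743.
Then θ = mean/k = 6.01/0.743 = 8.09.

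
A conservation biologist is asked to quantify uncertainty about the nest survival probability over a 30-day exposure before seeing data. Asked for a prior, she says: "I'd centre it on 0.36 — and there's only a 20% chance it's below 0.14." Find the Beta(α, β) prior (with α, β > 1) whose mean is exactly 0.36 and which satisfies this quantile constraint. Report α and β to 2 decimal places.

With mean 0.36 fixed, write α = 0.36s, β = 0.64s where s = α+β.
Need P(θ < 0.14) = 0.2 under Beta(0.36s, 0.64s). Normal approximation: (q−m)/√(m(1−m)/s) ≈ z_{0.2} = -0.842, so s ≈ 0.36·0.64·(-0.842)²/(0.14−0.36)² = 3.4.
At s = 3.4: P(θ<0.14) ≈ 0.203. Adjusting to match 0.2 gives s ≈ 3.43.
So α = 0.36·3.43 ≈ 1.23, β = 0.64·3.43 ≈ 2.19.

α ≈ 1.23, β ≈ 2.19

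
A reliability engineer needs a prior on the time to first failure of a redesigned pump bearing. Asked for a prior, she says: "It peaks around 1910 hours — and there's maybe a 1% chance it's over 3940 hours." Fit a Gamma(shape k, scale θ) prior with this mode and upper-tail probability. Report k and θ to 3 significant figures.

k ≈ 10.3, θ ≈ 205

Gamma(k,θ) with k>1 has mode (k−1)θ, so θ = 1910/(k−1).
Need P(X < 3940) = 0.99 with θ tied to k this way. Start at k = 2, θ = 1910: P(X<3940) ≈ 0.611.
Too low — raise k to concentrate. Iterating converges to k ≈ 10.3.
Then θ = 1910/(10.3−1) ≈ 205.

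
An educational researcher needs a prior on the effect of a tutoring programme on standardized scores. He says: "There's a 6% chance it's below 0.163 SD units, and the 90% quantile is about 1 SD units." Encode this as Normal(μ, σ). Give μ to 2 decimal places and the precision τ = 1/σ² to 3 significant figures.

For Normal(μ,σ), the p-quantile is μ + z_p·σ. Here z_{0.06} = -1.555, z_{0.9} = 1.282.
So 0.163 = μ − 1.555σ and 1 = μ + 1.282σ.
Subtracting: σ = (1 − 0.163)/(1.282 − (-1.555)) = 0.30.
Then μ = 0.163 − (-1.555)·0.30 = 0.62.
Precision τ = 1/σ² = 1/0.2951² = 11.5.

μ = 0.62, τ = 11.5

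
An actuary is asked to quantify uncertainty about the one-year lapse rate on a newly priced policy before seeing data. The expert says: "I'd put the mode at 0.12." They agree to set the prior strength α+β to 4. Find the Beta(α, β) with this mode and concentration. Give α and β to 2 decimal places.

For α,β > 1 the Beta mode is (α−1)/(α+β−2). With α+β = 4, the mode is (α−1)/2.
Set (α−1)/2 = 0.12 → α = 1 + 0.12·2 = 1.24.
β = 4 − α = 2.76.

α = 1.24, β = 2.76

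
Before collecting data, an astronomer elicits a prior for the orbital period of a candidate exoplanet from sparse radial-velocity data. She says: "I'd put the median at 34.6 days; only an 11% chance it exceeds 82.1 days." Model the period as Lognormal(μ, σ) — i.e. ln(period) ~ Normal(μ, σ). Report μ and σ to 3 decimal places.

μ ≈ 3.544, σ ≈ 0.704

If T ~ Lognormal(μ,σ) then ln T ~ Normal(μ,σ), so the p-quantile of ln T is μ + z_p·σ.
ln(34.6) = 3.544 and ln(82.1) = 4.408; z_{0.5} = 0, z_{0.89} = 1.227.
σ = (4.408 − 3.544)/(1.227 − (0)) = 0.704.
μ = 3.544 − (0)·0.704 = 3.544.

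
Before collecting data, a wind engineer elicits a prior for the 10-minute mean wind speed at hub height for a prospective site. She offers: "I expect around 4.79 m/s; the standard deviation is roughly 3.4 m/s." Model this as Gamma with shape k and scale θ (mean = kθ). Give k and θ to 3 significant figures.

For Gamma(k, scale θ): mean = kθ, variance = kθ², so CV = 1/√k.
CV = SD/mean = 3.4/4.79 = 0.7098, hence k = 1/CV² = 1.98.
Then θ = mean/k = 4.79/1.98 = 2.41.

k ≈ 1.98, θ ≈ 2.41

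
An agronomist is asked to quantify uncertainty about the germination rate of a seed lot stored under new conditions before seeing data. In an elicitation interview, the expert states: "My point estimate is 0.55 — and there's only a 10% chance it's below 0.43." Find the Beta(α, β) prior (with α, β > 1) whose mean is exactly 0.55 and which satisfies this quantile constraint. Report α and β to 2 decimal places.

α ≈ 15.54, β ≈ 12.72

With mean 0.55 fixed, write α = 0.55s, β = 0.45s where s = α+β.
Need P(θ < 0.43) = 0.1 under Beta(0.55s, 0.45s). Normal approximation: (q−m)/√(m(1−m)/s) ≈ z_{0.1} = -1.28, so s ≈ 0.55·0.45·(-1.28)²/(0.43−0.55)² = 28.2.
At s = 28.2: P(θ<0.43) ≈ 0.100. Adjusting to match 0.1 gives s ≈ 28.26.
So α = 0.55·28.26 ≈ 15.54, β = 0.45·28.26 ≈ 12.72.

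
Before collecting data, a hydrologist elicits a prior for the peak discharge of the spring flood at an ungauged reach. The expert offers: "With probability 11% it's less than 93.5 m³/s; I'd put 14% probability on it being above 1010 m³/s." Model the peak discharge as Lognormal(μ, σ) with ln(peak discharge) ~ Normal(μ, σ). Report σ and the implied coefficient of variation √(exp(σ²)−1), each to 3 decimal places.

σ ≈ 1.032, CV ≈ 1.378

If T ~ Lognormal(μ,σ) then ln T ~ Normal(μ,σ), so the p-quantile of ln T is μ + z_p·σ.
ln(93.5) = 4.538 and ln(1010) = 6.918; z_{0.11} = -1.227, z_{0.86} = 1.08.
σ = (6.918 − 4.538)/(1.08 − (-1.227)) = 1.032.
μ = 4.538 − (-1.227)·1.032 = 5.803.
CV = √(exp(σ²)−1) = √(exp(1.0642)−1) = 1.378.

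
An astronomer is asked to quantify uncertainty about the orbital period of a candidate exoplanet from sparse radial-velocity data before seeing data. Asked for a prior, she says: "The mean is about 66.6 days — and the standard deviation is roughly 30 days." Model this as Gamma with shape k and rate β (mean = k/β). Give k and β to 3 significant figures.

For Gamma(k, rate β): mean = k/β, variance = k/β², so CV = 1/√k.
CV = SD/mean = 30/66.6 = 0.4505, hence k = 1/CV² = 4.93.
Then β = k/mean = 4.93/66.6 = 0.074.

k ≈ 4.93, β ≈ 0.074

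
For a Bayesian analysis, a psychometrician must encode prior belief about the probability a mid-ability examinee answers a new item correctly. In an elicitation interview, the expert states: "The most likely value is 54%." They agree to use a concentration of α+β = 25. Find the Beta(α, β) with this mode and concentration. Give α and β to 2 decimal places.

For α,β > 1 the Beta mode is (α−1)/(α+β−2). With α+β = 25, the mode is (α−1)/23.
Set (α−1)/23 = 0.54 → α = 1 + 0.54·23 = 13.42.
β = 25 − α = 11.58.

α = 13.42, β = 11.58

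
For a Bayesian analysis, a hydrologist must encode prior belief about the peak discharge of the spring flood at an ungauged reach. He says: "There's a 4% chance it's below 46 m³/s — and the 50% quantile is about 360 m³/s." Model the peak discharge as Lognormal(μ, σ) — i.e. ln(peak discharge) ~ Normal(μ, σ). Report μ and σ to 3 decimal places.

If T ~ Lognormal(μ,σ) then ln T ~ Normal(μ,σ), so the p-quantile of ln T is μ + z_p·σ.
ln(46) = 3.829 and ln(360) = 5.886; z_{0.04} = -1.751, z_{0.5} = 0.
σ = (5.886 − 3.829)/(0 − (-1.751)) = 1.175.
μ = 3.829 − (-1.751)·1.175 = 5.886.

μ ≈ 5.886, σ ≈ 1.175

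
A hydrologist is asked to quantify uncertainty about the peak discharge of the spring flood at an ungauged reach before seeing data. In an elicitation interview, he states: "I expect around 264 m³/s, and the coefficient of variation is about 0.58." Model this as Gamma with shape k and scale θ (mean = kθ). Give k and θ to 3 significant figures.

For Gamma(k, scale θ): mean = kθ, variance = kθ², so CV = 1/√k.
CV = 0.58, hence k = 1/CV² = 2.97.
Then θ = mean/k = 264/2.97 = 88.8.

k ≈ 2.97, θ ≈ 88.8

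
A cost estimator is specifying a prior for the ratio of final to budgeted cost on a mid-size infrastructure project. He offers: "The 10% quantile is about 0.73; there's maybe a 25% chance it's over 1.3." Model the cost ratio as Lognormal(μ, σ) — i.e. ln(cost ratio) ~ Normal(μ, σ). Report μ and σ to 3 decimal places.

If T ~ Lognormal(μ,σ) then ln T ~ Normal(μ,σ), so the p-quantile of ln T is μ + z_p·σ.
ln(0.73) = -0.3147 and ln(1.3) = 0.2624; z_{0.1} = -1.282, z_{0.75} = 0.6745.
σ = (0.2624 − -0.3147)/(0.6745 − (-1.282)) = 0.295.
μ = -0.3147 − (-1.282)·0.295 = 0.063.

μ ≈ 0.063, σ ≈ 0.295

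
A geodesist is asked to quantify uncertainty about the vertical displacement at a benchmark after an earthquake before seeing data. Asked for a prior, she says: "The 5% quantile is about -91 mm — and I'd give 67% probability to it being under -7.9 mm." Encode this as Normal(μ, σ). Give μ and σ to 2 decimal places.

The p-quantile of Normal(μ,σ) is μ + z_p·σ, with z_{0.05} = -1.645 and z_{0.67} = 0.4399.
Eliminate σ: μ = (z₂·x₁ − z₁·x₂)/(z₂ − z₁) = (0.4399·-91 − (-1.645)·-7.9)/2.085 = -25.44.
Then σ = (x₂ − x₁)/(z₂ − z₁) = (-7.9 − -91)/2.085 = 39.86.

μ = -25.44, σ = 39.86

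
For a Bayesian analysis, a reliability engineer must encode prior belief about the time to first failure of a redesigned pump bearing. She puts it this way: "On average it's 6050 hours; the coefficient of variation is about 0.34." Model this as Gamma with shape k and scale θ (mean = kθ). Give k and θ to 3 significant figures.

For Gamma(k, scale θ): mean = kθ, variance = kθ², so CV = 1/√k.
CV = 0.34, hence k = 1/CV² = 8.65.
Then θ = mean/k = 6050/8.65 = 699.

k ≈ 8.65, θ ≈ 699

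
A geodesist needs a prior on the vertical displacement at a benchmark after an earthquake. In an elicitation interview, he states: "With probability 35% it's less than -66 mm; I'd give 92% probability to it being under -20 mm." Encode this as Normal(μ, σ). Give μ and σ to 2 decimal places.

For Normal(μ,σ), the p-quantile is μ + z_p·σ. Here z_{0.35} = -0.3853, z_{0.92} = 1.405.
So -66 = μ − 0.3853σ and -20 = μ + 1.405σ.
Subtracting: σ = (-20 − -66)/(1.405 − (-0.3853)) = 25.69.
Then μ = -66 − (-0.3853)·25.69 = -56.10.

μ = -56.10, σ = 25.69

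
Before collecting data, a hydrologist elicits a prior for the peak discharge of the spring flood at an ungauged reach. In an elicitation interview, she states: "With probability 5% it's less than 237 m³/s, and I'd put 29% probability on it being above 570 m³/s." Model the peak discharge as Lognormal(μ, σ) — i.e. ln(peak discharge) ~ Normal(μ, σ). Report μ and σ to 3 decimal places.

μ ≈ 6.125, σ ≈ 0.399

If T ~ Lognormal(μ,σ) then ln T ~ Normal(μ,σ), so the p-quantile of ln T is μ + z_p·σ.
ln(237) = 5.468 and ln(570) = 6.346; z_{0.05} = -1.645, z_{0.71} = 0.5534.
σ = (6.346 − 5.468)/(0.5534 − (-1.645)) = 0.399.
μ = 5.468 − (-1.645)·0.399 = 6.125.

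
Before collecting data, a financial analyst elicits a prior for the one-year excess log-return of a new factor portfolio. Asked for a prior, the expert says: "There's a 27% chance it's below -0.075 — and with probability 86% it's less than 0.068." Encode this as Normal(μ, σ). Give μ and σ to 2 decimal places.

μ = -0.02, σ = 0.08

For Normal(μ,σ), the p-quantile is μ + z_p·σ. Here z_{0.27} = -0.6128, z_{0.86} = 1.08.
So -0.075 = μ − 0.6128σ and 0.068 = μ + 1.08σ.
Subtracting: σ = (0.068 − -0.075)/(1.08 − (-0.6128)) = 0.08.
Then μ = -0.075 − (-0.6128)·0.08 = -0.02.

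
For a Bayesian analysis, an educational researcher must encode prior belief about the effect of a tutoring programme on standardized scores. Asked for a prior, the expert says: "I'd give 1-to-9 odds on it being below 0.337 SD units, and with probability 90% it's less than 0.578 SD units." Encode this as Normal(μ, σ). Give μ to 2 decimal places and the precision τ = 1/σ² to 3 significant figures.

μ = 0.46, τ = 113

The p-quantile of Normal(μ,σ) is μ + z_p·σ, with z_{0.1} = -1.282 and z_{0.9} = 1.282.
Eliminate σ: μ = (z₂·x₁ − z₁·x₂)/(z₂ − z₁) = (1.282·0.337 − (-1.282)·0.578)/2.563 = 0.46.
Then σ = (x₂ − x₁)/(z₂ − z₁) = (0.578 − 0.337)/2.563 = 0.09.
Precision τ = 1/σ² = 1/0.09403² = 113.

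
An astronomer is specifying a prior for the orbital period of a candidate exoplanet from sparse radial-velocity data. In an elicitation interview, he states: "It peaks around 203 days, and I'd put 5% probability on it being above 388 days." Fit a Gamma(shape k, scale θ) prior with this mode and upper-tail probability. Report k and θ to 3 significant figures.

k ≈ 7.62, θ ≈ 30.7

Gamma(k,θ) with k>1 has mode (k−1)θ, so θ = 203/(k−1).
Need P(X < 388) = 0.95 with θ tied to k this way. Start at k = 2, θ = 203: P(X<388) ≈ 0.569.
Too low — raise k to concentrate. Iterating converges to k ≈ 7.62.
Then θ = 203/(7.62−1) ≈ 30.7.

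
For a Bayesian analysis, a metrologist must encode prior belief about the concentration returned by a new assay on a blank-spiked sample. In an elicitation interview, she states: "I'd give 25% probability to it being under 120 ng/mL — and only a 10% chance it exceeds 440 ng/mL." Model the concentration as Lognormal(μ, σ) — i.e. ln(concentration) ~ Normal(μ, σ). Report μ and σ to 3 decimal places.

μ ≈ 5.236, σ ≈ 0.664

If T ~ Lognormal(μ,σ) then ln T ~ Normal(μ,σ), so the p-quantile of ln T is μ + z_p·σ.
ln(120) = 4.787 and ln(440) = 6.087; z_{0.25} = -0.6745, z_{0.9} = 1.282.
σ = (6.087 − 4.787)/(1.282 − (-0.6745)) = 0.664.
μ = 4.787 − (-0.6745)·0.664 = 5.236.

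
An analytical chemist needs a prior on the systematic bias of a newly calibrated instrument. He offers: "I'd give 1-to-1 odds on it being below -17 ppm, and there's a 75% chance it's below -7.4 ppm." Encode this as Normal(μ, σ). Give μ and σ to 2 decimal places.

μ = -17.00, σ = 14.23

For Normal(μ,σ), the p-quantile is μ + z_p·σ. Here z_{0.5} = 0, z_{0.75} = 0.6745.
So -17 = μ + 0σ and -7.4 = μ + 0.6745σ.
Subtracting: σ = (-7.4 − -17)/(0.6745 − (0)) = 14.23.
Then μ = -17 − (0)·14.23 = -17.00.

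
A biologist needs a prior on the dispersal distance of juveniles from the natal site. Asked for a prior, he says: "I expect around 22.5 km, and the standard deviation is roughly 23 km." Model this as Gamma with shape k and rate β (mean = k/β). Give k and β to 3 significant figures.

For Gamma(k, rate β): mean = k/β, variance = k/β², so CV = 1/√k.
CV = SD/mean = 23/22.5 = 1.022, hence k = 1/CV² = 0.957.
Then β = k/mean = 0.957/22.5 = 0.0425.

k ≈ 0.957, β ≈ 0.0425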